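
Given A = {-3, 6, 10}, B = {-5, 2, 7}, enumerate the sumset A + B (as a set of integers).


A + B = {a + b : a ∈ A, b ∈ B}.
Enumerate all |A|·|B| = 3·3 = 9 pairs (a, b) and collect distinct sums.
a = -3: -3+-5=-8, -3+2=-1, -3+7=4
a = 6: 6+-5=1, 6+2=8, 6+7=13
a = 10: 10+-5=5, 10+2=12, 10+7=17
Collecting distinct sums: A + B = {-8, -1, 1, 4, 5, 8, 12, 13, 17}
|A + B| = 9

A + B = {-8, -1, 1, 4, 5, 8, 12, 13, 17}


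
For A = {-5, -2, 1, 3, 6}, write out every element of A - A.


A - A = {a - a' : a, a' ∈ A}.
Compute a - a' for each ordered pair (a, a'):
a = -5: -5--5=0, -5--2=-3, -5-1=-6, -5-3=-8, -5-6=-11
a = -2: -2--5=3, -2--2=0, -2-1=-3, -2-3=-5, -2-6=-8
a = 1: 1--5=6, 1--2=3, 1-1=0, 1-3=-2, 1-6=-5
a = 3: 3--5=8, 3--2=5, 3-1=2, 3-3=0, 3-6=-3
a = 6: 6--5=11, 6--2=8, 6-1=5, 6-3=3, 6-6=0
Collecting distinct values (and noting 0 appears from a-a):
A - A = {-11, -8, -6, -5, -3, -2, 0, 2, 3, 5, 6, 8, 11}
|A - A| = 13

A - A = {-11, -8, -6, -5, -3, -2, 0, 2, 3, 5, 6, 8, 11}


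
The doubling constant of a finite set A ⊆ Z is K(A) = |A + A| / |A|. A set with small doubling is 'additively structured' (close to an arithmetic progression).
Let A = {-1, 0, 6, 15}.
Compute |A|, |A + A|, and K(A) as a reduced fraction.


|A| = 4.
Compute A + A by enumerating all 16 pairs.
A + A = {-2, -1, 0, 5, 6, 12, 14, 15, 21, 30}, so |A + A| = 10.
K = |A + A| / |A| = 10/4 = 5/2 ≈ 2.5000.
Reference: AP of size 4 gives K = 7/4 ≈ 1.7500; a fully generic set of size 4 gives K ≈ 2.5000.

|A| = 4, |A + A| = 10, K = 10/4 = 5/2.


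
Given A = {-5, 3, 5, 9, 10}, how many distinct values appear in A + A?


A + A = {a + a' : a, a' ∈ A}; |A| = 5.
General bounds: 2|A| - 1 ≤ |A + A| ≤ |A|(|A|+1)/2, i.e. 9 ≤ |A + A| ≤ 15.
Lower bound 2|A|-1 is attained iff A is an arithmetic progression.
Enumerate sums a + a' for a ≤ a' (symmetric, so this suffices):
a = -5: -5+-5=-10, -5+3=-2, -5+5=0, -5+9=4, -5+10=5
a = 3: 3+3=6, 3+5=8, 3+9=12, 3+10=13
a = 5: 5+5=10, 5+9=14, 5+10=15
a = 9: 9+9=18, 9+10=19
a = 10: 10+10=20
Distinct sums: {-10, -2, 0, 4, 5, 6, 8, 10, 12, 13, 14, 15, 18, 19, 20}
|A + A| = 15

|A + A| = 15


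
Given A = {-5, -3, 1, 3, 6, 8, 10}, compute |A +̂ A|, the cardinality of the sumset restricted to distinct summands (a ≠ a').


Restricted sumset: A +̂ A = {a + a' : a ∈ A, a' ∈ A, a ≠ a'}.
Equivalently, take A + A and drop any sum 2a that is achievable ONLY as a + a for a ∈ A (i.e. sums representable only with equal summands).
Enumerate pairs (a, a') with a < a' (symmetric, so each unordered pair gives one sum; this covers all a ≠ a'):
  -5 + -3 = -8
  -5 + 1 = -4
  -5 + 3 = -2
  -5 + 6 = 1
  -5 + 8 = 3
  -5 + 10 = 5
  -3 + 1 = -2
  -3 + 3 = 0
  -3 + 6 = 3
  -3 + 8 = 5
  -3 + 10 = 7
  1 + 3 = 4
  1 + 6 = 7
  1 + 8 = 9
  1 + 10 = 11
  3 + 6 = 9
  3 + 8 = 11
  3 + 10 = 13
  6 + 8 = 14
  6 + 10 = 16
  8 + 10 = 18
Collected distinct sums: {-8, -4, -2, 0, 1, 3, 4, 5, 7, 9, 11, 13, 14, 16, 18}
|A +̂ A| = 15
(Reference bound: |A +̂ A| ≥ 2|A| - 3 for |A| ≥ 2, with |A| = 7 giving ≥ 11.)

|A +̂ A| = 15


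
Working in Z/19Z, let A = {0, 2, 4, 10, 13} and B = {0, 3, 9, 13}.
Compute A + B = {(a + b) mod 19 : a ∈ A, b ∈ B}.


Work in Z/19Z: reduce every sum a + b modulo 19.
Enumerate all 20 pairs:
a = 0: 0+0=0, 0+3=3, 0+9=9, 0+13=13
a = 2: 2+0=2, 2+3=5, 2+9=11, 2+13=15
a = 4: 4+0=4, 4+3=7, 4+9=13, 4+13=17
a = 10: 10+0=10, 10+3=13, 10+9=0, 10+13=4
a = 13: 13+0=13, 13+3=16, 13+9=3, 13+13=7
Distinct residues collected: {0, 2, 3, 4, 5, 7, 9, 10, 11, 13, 15, 16, 17}
|A + B| = 13 (out of 19 total residues).

A + B = {0, 2, 3, 4, 5, 7, 9, 10, 11, 13, 15, 16, 17}


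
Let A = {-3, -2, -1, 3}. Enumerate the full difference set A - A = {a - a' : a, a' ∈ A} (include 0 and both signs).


A - A = {a - a' : a, a' ∈ A}.
Compute a - a' for each ordered pair (a, a'):
a = -3: -3--3=0, -3--2=-1, -3--1=-2, -3-3=-6
a = -2: -2--3=1, -2--2=0, -2--1=-1, -2-3=-5
a = -1: -1--3=2, -1--2=1, -1--1=0, -1-3=-4
a = 3: 3--3=6, 3--2=5, 3--1=4, 3-3=0
Collecting distinct values (and noting 0 appears from a-a):
A - A = {-6, -5, -4, -2, -1, 0, 1, 2, 4, 5, 6}
|A - A| = 11

A - A = {-6, -5, -4, -2, -1, 0, 1, 2, 4, 5, 6}


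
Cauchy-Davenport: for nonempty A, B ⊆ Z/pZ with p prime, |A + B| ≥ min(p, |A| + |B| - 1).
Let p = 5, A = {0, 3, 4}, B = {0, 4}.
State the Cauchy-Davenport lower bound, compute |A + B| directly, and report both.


Cauchy-Davenport: |A + B| ≥ min(p, |A| + |B| - 1) for A, B nonempty in Z/pZ.
|A| = 3, |B| = 2, p = 5.
CD lower bound = min(5, 3 + 2 - 1) = min(5, 4) = 4.
Compute A + B mod 5 directly:
a = 0: 0+0=0, 0+4=4
a = 3: 3+0=3, 3+4=2
a = 4: 4+0=4, 4+4=3
A + B = {0, 2, 3, 4}, so |A + B| = 4.
Verify: 4 ≥ 4? Yes ✓.

CD lower bound = 4, actual |A + B| = 4.


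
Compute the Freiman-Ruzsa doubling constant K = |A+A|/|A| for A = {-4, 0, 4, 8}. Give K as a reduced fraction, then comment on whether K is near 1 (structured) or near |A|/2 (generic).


|A| = 4.
Compute A + A by enumerating all 16 pairs.
A + A = {-8, -4, 0, 4, 8, 12, 16}, so |A + A| = 7.
K = |A + A| / |A| = 7/4 (already in lowest terms) ≈ 1.7500.
Reference: AP of size 4 gives K = 7/4 ≈ 1.7500; a fully generic set of size 4 gives K ≈ 2.5000.

|A| = 4, |A + A| = 7, K = 7/4.


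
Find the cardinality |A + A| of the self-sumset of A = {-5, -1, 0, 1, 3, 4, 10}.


A + A = {a + a' : a, a' ∈ A}; |A| = 7.
General bounds: 2|A| - 1 ≤ |A + A| ≤ |A|(|A|+1)/2, i.e. 13 ≤ |A + A| ≤ 28.
Lower bound 2|A|-1 is attained iff A is an arithmetic progression.
Enumerate sums a + a' for a ≤ a' (symmetric, so this suffices):
a = -5: -5+-5=-10, -5+-1=-6, -5+0=-5, -5+1=-4, -5+3=-2, -5+4=-1, -5+10=5
a = -1: -1+-1=-2, -1+0=-1, -1+1=0, -1+3=2, -1+4=3, -1+10=9
a = 0: 0+0=0, 0+1=1, 0+3=3, 0+4=4, 0+10=10
a = 1: 1+1=2, 1+3=4, 1+4=5, 1+10=11
a = 3: 3+3=6, 3+4=7, 3+10=13
a = 4: 4+4=8, 4+10=14
a = 10: 10+10=20
Distinct sums: {-10, -6, -5, -4, -2, -1, 0, 1, 2, 3, 4, 5, 6, 7, 8, 9, 10, 11, 13, 14, 20}
|A + A| = 21

|A + A| = 21


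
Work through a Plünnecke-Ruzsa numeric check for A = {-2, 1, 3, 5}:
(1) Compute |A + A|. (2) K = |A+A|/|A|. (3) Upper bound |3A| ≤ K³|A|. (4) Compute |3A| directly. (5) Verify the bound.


|A| = 4.
Step 1: Compute A + A by enumerating all 16 pairs.
A + A = {-4, -1, 1, 2, 3, 4, 6, 8, 10}, so |A + A| = 9.
Step 2: Doubling constant K = |A + A|/|A| = 9/4 = 9/4 ≈ 2.2500.
Step 3: Plünnecke-Ruzsa gives |3A| ≤ K³·|A| = (2.2500)³ · 4 ≈ 45.5625.
Step 4: Compute 3A = A + A + A directly by enumerating all triples (a,b,c) ∈ A³; |3A| = 16.
Step 5: Check 16 ≤ 45.5625? Yes ✓.

K = 9/4, Plünnecke-Ruzsa bound K³|A| ≈ 45.5625, |3A| = 16, inequality holds.


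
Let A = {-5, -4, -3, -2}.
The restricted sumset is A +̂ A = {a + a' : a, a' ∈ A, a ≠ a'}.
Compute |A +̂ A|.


Restricted sumset: A +̂ A = {a + a' : a ∈ A, a' ∈ A, a ≠ a'}.
Equivalently, take A + A and drop any sum 2a that is achievable ONLY as a + a for a ∈ A (i.e. sums representable only with equal summands).
Enumerate pairs (a, a') with a < a' (symmetric, so each unordered pair gives one sum; this covers all a ≠ a'):
  -5 + -4 = -9
  -5 + -3 = -8
  -5 + -2 = -7
  -4 + -3 = -7
  -4 + -2 = -6
  -3 + -2 = -5
Collected distinct sums: {-9, -8, -7, -6, -5}
|A +̂ A| = 5
(Reference bound: |A +̂ A| ≥ 2|A| - 3 for |A| ≥ 2, with |A| = 4 giving ≥ 5.)

|A +̂ A| = 5


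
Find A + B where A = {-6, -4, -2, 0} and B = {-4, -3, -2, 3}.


A + B = {a + b : a ∈ A, b ∈ B}.
Enumerate all |A|·|B| = 4·4 = 16 pairs (a, b) and collect distinct sums.
a = -6: -6+-4=-10, -6+-3=-9, -6+-2=-8, -6+3=-3
a = -4: -4+-4=-8, -4+-3=-7, -4+-2=-6, -4+3=-1
a = -2: -2+-4=-6, -2+-3=-5, -2+-2=-4, -2+3=1
a = 0: 0+-4=-4, 0+-3=-3, 0+-2=-2, 0+3=3
Collecting distinct sums: A + B = {-10, -9, -8, -7, -6, -5, -4, -3, -2, -1, 1, 3}
|A + B| = 12

A + B = {-10, -9, -8, -7, -6, -5, -4, -3, -2, -1, 1, 3}


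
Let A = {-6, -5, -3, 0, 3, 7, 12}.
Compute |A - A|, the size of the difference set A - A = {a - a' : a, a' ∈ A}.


A - A = {a - a' : a, a' ∈ A}; |A| = 7.
Bounds: 2|A|-1 ≤ |A - A| ≤ |A|² - |A| + 1, i.e. 13 ≤ |A - A| ≤ 43.
Note: 0 ∈ A - A always (from a - a). The set is symmetric: if d ∈ A - A then -d ∈ A - A.
Enumerate nonzero differences d = a - a' with a > a' (then include -d):
Positive differences: {1, 2, 3, 4, 5, 6, 7, 8, 9, 10, 12, 13, 15, 17, 18}
Full difference set: {0} ∪ (positive diffs) ∪ (negative diffs).
|A - A| = 1 + 2·15 = 31 (matches direct enumeration: 31).

|A - A| = 31


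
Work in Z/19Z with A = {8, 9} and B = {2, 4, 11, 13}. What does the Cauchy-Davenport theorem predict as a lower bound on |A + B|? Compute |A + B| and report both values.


Cauchy-Davenport: |A + B| ≥ min(p, |A| + |B| - 1) for A, B nonempty in Z/pZ.
|A| = 2, |B| = 4, p = 19.
CD lower bound = min(19, 2 + 4 - 1) = min(19, 5) = 5.
Compute A + B mod 19 directly:
a = 8: 8+2=10, 8+4=12, 8+11=0, 8+13=2
a = 9: 9+2=11, 9+4=13, 9+11=1, 9+13=3
A + B = {0, 1, 2, 3, 10, 11, 12, 13}, so |A + B| = 8.
Verify: 8 ≥ 5? Yes ✓.

CD lower bound = 5, actual |A + B| = 8.


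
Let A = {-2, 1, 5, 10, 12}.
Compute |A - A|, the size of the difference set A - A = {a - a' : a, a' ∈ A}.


A - A = {a - a' : a, a' ∈ A}; |A| = 5.
Bounds: 2|A|-1 ≤ |A - A| ≤ |A|² - |A| + 1, i.e. 9 ≤ |A - A| ≤ 21.
Note: 0 ∈ A - A always (from a - a). The set is symmetric: if d ∈ A - A then -d ∈ A - A.
Enumerate nonzero differences d = a - a' with a > a' (then include -d):
Positive differences: {2, 3, 4, 5, 7, 9, 11, 12, 14}
Full difference set: {0} ∪ (positive diffs) ∪ (negative diffs).
|A - A| = 1 + 2·9 = 19 (matches direct enumeration: 19).

|A - A| = 19


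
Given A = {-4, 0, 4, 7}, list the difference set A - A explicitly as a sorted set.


A - A = {a - a' : a, a' ∈ A}.
Compute a - a' for each ordered pair (a, a'):
a = -4: -4--4=0, -4-0=-4, -4-4=-8, -4-7=-11
a = 0: 0--4=4, 0-0=0, 0-4=-4, 0-7=-7
a = 4: 4--4=8, 4-0=4, 4-4=0, 4-7=-3
a = 7: 7--4=11, 7-0=7, 7-4=3, 7-7=0
Collecting distinct values (and noting 0 appears from a-a):
A - A = {-11, -8, -7, -4, -3, 0, 3, 4, 7, 8, 11}
|A - A| = 11

A - A = {-11, -8, -7, -4, -3, 0, 3, 4, 7, 8, 11}


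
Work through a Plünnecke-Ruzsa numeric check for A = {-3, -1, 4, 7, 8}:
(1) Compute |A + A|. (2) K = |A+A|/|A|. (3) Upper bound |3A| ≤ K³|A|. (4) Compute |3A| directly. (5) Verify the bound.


|A| = 5.
Step 1: Compute A + A by enumerating all 25 pairs.
A + A = {-6, -4, -2, 1, 3, 4, 5, 6, 7, 8, 11, 12, 14, 15, 16}, so |A + A| = 15.
Step 2: Doubling constant K = |A + A|/|A| = 15/5 = 15/5 ≈ 3.0000.
Step 3: Plünnecke-Ruzsa gives |3A| ≤ K³·|A| = (3.0000)³ · 5 ≈ 135.0000.
Step 4: Compute 3A = A + A + A directly by enumerating all triples (a,b,c) ∈ A³; |3A| = 29.
Step 5: Check 29 ≤ 135.0000? Yes ✓.

K = 15/5, Plünnecke-Ruzsa bound K³|A| ≈ 135.0000, |3A| = 29, inequality holds.


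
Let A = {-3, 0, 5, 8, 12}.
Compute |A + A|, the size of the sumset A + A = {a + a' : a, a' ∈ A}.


A + A = {a + a' : a, a' ∈ A}; |A| = 5.
General bounds: 2|A| - 1 ≤ |A + A| ≤ |A|(|A|+1)/2, i.e. 9 ≤ |A + A| ≤ 15.
Lower bound 2|A|-1 is attained iff A is an arithmetic progression.
Enumerate sums a + a' for a ≤ a' (symmetric, so this suffices):
a = -3: -3+-3=-6, -3+0=-3, -3+5=2, -3+8=5, -3+12=9
a = 0: 0+0=0, 0+5=5, 0+8=8, 0+12=12
a = 5: 5+5=10, 5+8=13, 5+12=17
a = 8: 8+8=16, 8+12=20
a = 12: 12+12=24
Distinct sums: {-6, -3, 0, 2, 5, 8, 9, 10, 12, 13, 16, 17, 20, 24}
|A + A| = 14

|A + A| = 14


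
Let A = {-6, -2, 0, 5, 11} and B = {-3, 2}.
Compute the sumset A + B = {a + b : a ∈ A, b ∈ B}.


A + B = {a + b : a ∈ A, b ∈ B}.
Enumerate all |A|·|B| = 5·2 = 10 pairs (a, b) and collect distinct sums.
a = -6: -6+-3=-9, -6+2=-4
a = -2: -2+-3=-5, -2+2=0
a = 0: 0+-3=-3, 0+2=2
a = 5: 5+-3=2, 5+2=7
a = 11: 11+-3=8, 11+2=13
Collecting distinct sums: A + B = {-9, -5, -4, -3, 0, 2, 7, 8, 13}
|A + B| = 9

A + B = {-9, -5, -4, -3, 0, 2, 7, 8, 13}


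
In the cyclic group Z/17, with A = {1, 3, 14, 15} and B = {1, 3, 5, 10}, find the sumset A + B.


Work in Z/17Z: reduce every sum a + b modulo 17.
Enumerate all 16 pairs:
a = 1: 1+1=2, 1+3=4, 1+5=6, 1+10=11
a = 3: 3+1=4, 3+3=6, 3+5=8, 3+10=13
a = 14: 14+1=15, 14+3=0, 14+5=2, 14+10=7
a = 15: 15+1=16, 15+3=1, 15+5=3, 15+10=8
Distinct residues collected: {0, 1, 2, 3, 4, 6, 7, 8, 11, 13, 15, 16}
|A + B| = 12 (out of 17 total residues).

A + B = {0, 1, 2, 3, 4, 6, 7, 8, 11, 13, 15, 16}


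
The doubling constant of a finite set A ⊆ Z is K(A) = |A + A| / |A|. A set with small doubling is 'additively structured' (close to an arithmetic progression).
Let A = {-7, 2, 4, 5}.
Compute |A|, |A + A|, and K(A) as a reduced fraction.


|A| = 4.
Compute A + A by enumerating all 16 pairs.
A + A = {-14, -5, -3, -2, 4, 6, 7, 8, 9, 10}, so |A + A| = 10.
K = |A + A| / |A| = 10/4 = 5/2 ≈ 2.5000.
Reference: AP of size 4 gives K = 7/4 ≈ 1.7500; a fully generic set of size 4 gives K ≈ 2.5000.

|A| = 4, |A + A| = 10, K = 10/4 = 5/2.


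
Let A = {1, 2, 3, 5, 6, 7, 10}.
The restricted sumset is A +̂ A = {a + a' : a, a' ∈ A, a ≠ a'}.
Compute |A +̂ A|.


Restricted sumset: A +̂ A = {a + a' : a ∈ A, a' ∈ A, a ≠ a'}.
Equivalently, take A + A and drop any sum 2a that is achievable ONLY as a + a for a ∈ A (i.e. sums representable only with equal summands).
Enumerate pairs (a, a') with a < a' (symmetric, so each unordered pair gives one sum; this covers all a ≠ a'):
  1 + 2 = 3
  1 + 3 = 4
  1 + 5 = 6
  1 + 6 = 7
  1 + 7 = 8
  1 + 10 = 11
  2 + 3 = 5
  2 + 5 = 7
  2 + 6 = 8
  2 + 7 = 9
  2 + 10 = 12
  3 + 5 = 8
  3 + 6 = 9
  3 + 7 = 10
  3 + 10 = 13
  5 + 6 = 11
  5 + 7 = 12
  5 + 10 = 15
  6 + 7 = 13
  6 + 10 = 16
  7 + 10 = 17
Collected distinct sums: {3, 4, 5, 6, 7, 8, 9, 10, 11, 12, 13, 15, 16, 17}
|A +̂ A| = 14
(Reference bound: |A +̂ A| ≥ 2|A| - 3 for |A| ≥ 2, with |A| = 7 giving ≥ 11.)

|A +̂ A| = 14


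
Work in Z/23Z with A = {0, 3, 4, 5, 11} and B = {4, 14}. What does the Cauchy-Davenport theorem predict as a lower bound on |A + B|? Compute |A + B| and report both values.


Cauchy-Davenport: |A + B| ≥ min(p, |A| + |B| - 1) for A, B nonempty in Z/pZ.
|A| = 5, |B| = 2, p = 23.
CD lower bound = min(23, 5 + 2 - 1) = min(23, 6) = 6.
Compute A + B mod 23 directly:
a = 0: 0+4=4, 0+14=14
a = 3: 3+4=7, 3+14=17
a = 4: 4+4=8, 4+14=18
a = 5: 5+4=9, 5+14=19
a = 11: 11+4=15, 11+14=2
A + B = {2, 4, 7, 8, 9, 14, 15, 17, 18, 19}, so |A + B| = 10.
Verify: 10 ≥ 6? Yes ✓.

CD lower bound = 6, actual |A + B| = 10.


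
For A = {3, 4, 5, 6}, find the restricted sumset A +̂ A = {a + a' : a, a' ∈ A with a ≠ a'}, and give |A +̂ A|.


Restricted sumset: A +̂ A = {a + a' : a ∈ A, a' ∈ A, a ≠ a'}.
Equivalently, take A + A and drop any sum 2a that is achievable ONLY as a + a for a ∈ A (i.e. sums representable only with equal summands).
Enumerate pairs (a, a') with a < a' (symmetric, so each unordered pair gives one sum; this covers all a ≠ a'):
  3 + 4 = 7
  3 + 5 = 8
  3 + 6 = 9
  4 + 5 = 9
  4 + 6 = 10
  5 + 6 = 11
Collected distinct sums: {7, 8, 9, 10, 11}
|A +̂ A| = 5
(Reference bound: |A +̂ A| ≥ 2|A| - 3 for |A| ≥ 2, with |A| = 4 giving ≥ 5.)

|A +̂ A| = 5


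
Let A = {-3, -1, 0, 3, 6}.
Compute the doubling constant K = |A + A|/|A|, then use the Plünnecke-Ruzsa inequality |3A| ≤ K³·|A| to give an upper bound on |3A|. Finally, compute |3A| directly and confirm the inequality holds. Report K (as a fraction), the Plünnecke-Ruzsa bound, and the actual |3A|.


|A| = 5.
Step 1: Compute A + A by enumerating all 25 pairs.
A + A = {-6, -4, -3, -2, -1, 0, 2, 3, 5, 6, 9, 12}, so |A + A| = 12.
Step 2: Doubling constant K = |A + A|/|A| = 12/5 = 12/5 ≈ 2.4000.
Step 3: Plünnecke-Ruzsa gives |3A| ≤ K³·|A| = (2.4000)³ · 5 ≈ 69.1200.
Step 4: Compute 3A = A + A + A directly by enumerating all triples (a,b,c) ∈ A³; |3A| = 21.
Step 5: Check 21 ≤ 69.1200? Yes ✓.

K = 12/5, Plünnecke-Ruzsa bound K³|A| ≈ 69.1200, |3A| = 21, inequality holds.


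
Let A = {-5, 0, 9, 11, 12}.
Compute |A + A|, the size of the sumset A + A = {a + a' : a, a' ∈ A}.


A + A = {a + a' : a, a' ∈ A}; |A| = 5.
General bounds: 2|A| - 1 ≤ |A + A| ≤ |A|(|A|+1)/2, i.e. 9 ≤ |A + A| ≤ 15.
Lower bound 2|A|-1 is attained iff A is an arithmetic progression.
Enumerate sums a + a' for a ≤ a' (symmetric, so this suffices):
a = -5: -5+-5=-10, -5+0=-5, -5+9=4, -5+11=6, -5+12=7
a = 0: 0+0=0, 0+9=9, 0+11=11, 0+12=12
a = 9: 9+9=18, 9+11=20, 9+12=21
a = 11: 11+11=22, 11+12=23
a = 12: 12+12=24
Distinct sums: {-10, -5, 0, 4, 6, 7, 9, 11, 12, 18, 20, 21, 22, 23, 24}
|A + A| = 15

|A + A| = 15


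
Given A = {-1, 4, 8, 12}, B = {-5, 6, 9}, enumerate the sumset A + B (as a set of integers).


A + B = {a + b : a ∈ A, b ∈ B}.
Enumerate all |A|·|B| = 4·3 = 12 pairs (a, b) and collect distinct sums.
a = -1: -1+-5=-6, -1+6=5, -1+9=8
a = 4: 4+-5=-1, 4+6=10, 4+9=13
a = 8: 8+-5=3, 8+6=14, 8+9=17
a = 12: 12+-5=7, 12+6=18, 12+9=21
Collecting distinct sums: A + B = {-6, -1, 3, 5, 7, 8, 10, 13, 14, 17, 18, 21}
|A + B| = 12

A + B = {-6, -1, 3, 5, 7, 8, 10, 13, 14, 17, 18, 21}


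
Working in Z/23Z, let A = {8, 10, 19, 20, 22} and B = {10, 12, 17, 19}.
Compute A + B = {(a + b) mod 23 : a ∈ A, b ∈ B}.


Work in Z/23Z: reduce every sum a + b modulo 23.
Enumerate all 20 pairs:
a = 8: 8+10=18, 8+12=20, 8+17=2, 8+19=4
a = 10: 10+10=20, 10+12=22, 10+17=4, 10+19=6
a = 19: 19+10=6, 19+12=8, 19+17=13, 19+19=15
a = 20: 20+10=7, 20+12=9, 20+17=14, 20+19=16
a = 22: 22+10=9, 22+12=11, 22+17=16, 22+19=18
Distinct residues collected: {2, 4, 6, 7, 8, 9, 11, 13, 14, 15, 16, 18, 20, 22}
|A + B| = 14 (out of 23 total residues).

A + B = {2, 4, 6, 7, 8, 9, 11, 13, 14, 15, 16, 18, 20, 22}


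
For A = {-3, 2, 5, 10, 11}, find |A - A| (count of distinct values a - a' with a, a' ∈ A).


A - A = {a - a' : a, a' ∈ A}; |A| = 5.
Bounds: 2|A|-1 ≤ |A - A| ≤ |A|² - |A| + 1, i.e. 9 ≤ |A - A| ≤ 21.
Note: 0 ∈ A - A always (from a - a). The set is symmetric: if d ∈ A - A then -d ∈ A - A.
Enumerate nonzero differences d = a - a' with a > a' (then include -d):
Positive differences: {1, 3, 5, 6, 8, 9, 13, 14}
Full difference set: {0} ∪ (positive diffs) ∪ (negative diffs).
|A - A| = 1 + 2·8 = 17 (matches direct enumeration: 17).

|A - A| = 17


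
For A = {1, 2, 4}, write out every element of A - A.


A - A = {a - a' : a, a' ∈ A}.
Compute a - a' for each ordered pair (a, a'):
a = 1: 1-1=0, 1-2=-1, 1-4=-3
a = 2: 2-1=1, 2-2=0, 2-4=-2
a = 4: 4-1=3, 4-2=2, 4-4=0
Collecting distinct values (and noting 0 appears from a-a):
A - A = {-3, -2, -1, 0, 1, 2, 3}
|A - A| = 7

A - A = {-3, -2, -1, 0, 1, 2, 3}


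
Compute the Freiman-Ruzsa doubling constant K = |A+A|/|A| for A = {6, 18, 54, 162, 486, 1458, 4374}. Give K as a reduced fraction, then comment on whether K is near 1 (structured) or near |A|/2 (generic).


|A| = 7.
Compute A + A by enumerating all 49 pairs.
A + A = {12, 24, 36, 60, 72, 108, 168, 180, 216, 324, 492, 504, 540, 648, 972, 1464, 1476, 1512, 1620, 1944, 2916, 4380, 4392, 4428, 4536, 4860, 5832, 8748}, so |A + A| = 28.
K = |A + A| / |A| = 28/7 = 4/1 ≈ 4.0000.
Reference: AP of size 7 gives K = 13/7 ≈ 1.8571; a fully generic set of size 7 gives K ≈ 4.0000.

|A| = 7, |A + A| = 28, K = 28/7 = 4/1.


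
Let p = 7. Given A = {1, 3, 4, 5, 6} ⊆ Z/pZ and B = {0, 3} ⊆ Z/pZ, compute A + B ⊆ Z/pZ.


Work in Z/7Z: reduce every sum a + b modulo 7.
Enumerate all 10 pairs:
a = 1: 1+0=1, 1+3=4
a = 3: 3+0=3, 3+3=6
a = 4: 4+0=4, 4+3=0
a = 5: 5+0=5, 5+3=1
a = 6: 6+0=6, 6+3=2
Distinct residues collected: {0, 1, 2, 3, 4, 5, 6}
|A + B| = 7 (out of 7 total residues).

A + B = {0, 1, 2, 3, 4, 5, 6}


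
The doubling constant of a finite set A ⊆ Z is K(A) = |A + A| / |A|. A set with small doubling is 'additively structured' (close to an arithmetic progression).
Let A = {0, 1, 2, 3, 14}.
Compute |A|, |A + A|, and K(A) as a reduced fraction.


|A| = 5.
Compute A + A by enumerating all 25 pairs.
A + A = {0, 1, 2, 3, 4, 5, 6, 14, 15, 16, 17, 28}, so |A + A| = 12.
K = |A + A| / |A| = 12/5 (already in lowest terms) ≈ 2.4000.
Reference: AP of size 5 gives K = 9/5 ≈ 1.8000; a fully generic set of size 5 gives K ≈ 3.0000.

|A| = 5, |A + A| = 12, K = 12/5.


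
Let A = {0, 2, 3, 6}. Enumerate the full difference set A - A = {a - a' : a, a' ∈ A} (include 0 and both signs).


A - A = {a - a' : a, a' ∈ A}.
Compute a - a' for each ordered pair (a, a'):
a = 0: 0-0=0, 0-2=-2, 0-3=-3, 0-6=-6
a = 2: 2-0=2, 2-2=0, 2-3=-1, 2-6=-4
a = 3: 3-0=3, 3-2=1, 3-3=0, 3-6=-3
a = 6: 6-0=6, 6-2=4, 6-3=3, 6-6=0
Collecting distinct values (and noting 0 appears from a-a):
A - A = {-6, -4, -3, -2, -1, 0, 1, 2, 3, 4, 6}
|A - A| = 11

A - A = {-6, -4, -3, -2, -1, 0, 1, 2, 3, 4, 6}


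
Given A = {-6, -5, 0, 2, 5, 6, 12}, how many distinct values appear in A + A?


A + A = {a + a' : a, a' ∈ A}; |A| = 7.
General bounds: 2|A| - 1 ≤ |A + A| ≤ |A|(|A|+1)/2, i.e. 13 ≤ |A + A| ≤ 28.
Lower bound 2|A|-1 is attained iff A is an arithmetic progression.
Enumerate sums a + a' for a ≤ a' (symmetric, so this suffices):
a = -6: -6+-6=-12, -6+-5=-11, -6+0=-6, -6+2=-4, -6+5=-1, -6+6=0, -6+12=6
a = -5: -5+-5=-10, -5+0=-5, -5+2=-3, -5+5=0, -5+6=1, -5+12=7
a = 0: 0+0=0, 0+2=2, 0+5=5, 0+6=6, 0+12=12
a = 2: 2+2=4, 2+5=7, 2+6=8, 2+12=14
a = 5: 5+5=10, 5+6=11, 5+12=17
a = 6: 6+6=12, 6+12=18
a = 12: 12+12=24
Distinct sums: {-12, -11, -10, -6, -5, -4, -3, -1, 0, 1, 2, 4, 5, 6, 7, 8, 10, 11, 12, 14, 17, 18, 24}
|A + A| = 23

|A + A| = 23


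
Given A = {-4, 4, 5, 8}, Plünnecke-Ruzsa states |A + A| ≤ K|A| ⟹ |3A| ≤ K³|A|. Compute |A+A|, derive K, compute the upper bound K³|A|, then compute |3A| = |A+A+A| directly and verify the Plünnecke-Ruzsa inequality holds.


|A| = 4.
Step 1: Compute A + A by enumerating all 16 pairs.
A + A = {-8, 0, 1, 4, 8, 9, 10, 12, 13, 16}, so |A + A| = 10.
Step 2: Doubling constant K = |A + A|/|A| = 10/4 = 10/4 ≈ 2.5000.
Step 3: Plünnecke-Ruzsa gives |3A| ≤ K³·|A| = (2.5000)³ · 4 ≈ 62.5000.
Step 4: Compute 3A = A + A + A directly by enumerating all triples (a,b,c) ∈ A³; |3A| = 19.
Step 5: Check 19 ≤ 62.5000? Yes ✓.

K = 10/4, Plünnecke-Ruzsa bound K³|A| ≈ 62.5000, |3A| = 19, inequality holds.


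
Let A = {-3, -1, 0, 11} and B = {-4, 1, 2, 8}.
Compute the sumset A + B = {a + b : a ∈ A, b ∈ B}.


A + B = {a + b : a ∈ A, b ∈ B}.
Enumerate all |A|·|B| = 4·4 = 16 pairs (a, b) and collect distinct sums.
a = -3: -3+-4=-7, -3+1=-2, -3+2=-1, -3+8=5
a = -1: -1+-4=-5, -1+1=0, -1+2=1, -1+8=7
a = 0: 0+-4=-4, 0+1=1, 0+2=2, 0+8=8
a = 11: 11+-4=7, 11+1=12, 11+2=13, 11+8=19
Collecting distinct sums: A + B = {-7, -5, -4, -2, -1, 0, 1, 2, 5, 7, 8, 12, 13, 19}
|A + B| = 14

A + B = {-7, -5, -4, -2, -1, 0, 1, 2, 5, 7, 8, 12, 13, 19}


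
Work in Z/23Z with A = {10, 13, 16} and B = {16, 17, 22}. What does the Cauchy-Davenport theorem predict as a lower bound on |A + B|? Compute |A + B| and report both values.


Cauchy-Davenport: |A + B| ≥ min(p, |A| + |B| - 1) for A, B nonempty in Z/pZ.
|A| = 3, |B| = 3, p = 23.
CD lower bound = min(23, 3 + 3 - 1) = min(23, 5) = 5.
Compute A + B mod 23 directly:
a = 10: 10+16=3, 10+17=4, 10+22=9
a = 13: 13+16=6, 13+17=7, 13+22=12
a = 16: 16+16=9, 16+17=10, 16+22=15
A + B = {3, 4, 6, 7, 9, 10, 12, 15}, so |A + B| = 8.
Verify: 8 ≥ 5? Yes ✓.

CD lower bound = 5, actual |A + B| = 8.


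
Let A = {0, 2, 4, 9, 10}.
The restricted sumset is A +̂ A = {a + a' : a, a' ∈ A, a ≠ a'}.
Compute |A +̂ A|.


Restricted sumset: A +̂ A = {a + a' : a ∈ A, a' ∈ A, a ≠ a'}.
Equivalently, take A + A and drop any sum 2a that is achievable ONLY as a + a for a ∈ A (i.e. sums representable only with equal summands).
Enumerate pairs (a, a') with a < a' (symmetric, so each unordered pair gives one sum; this covers all a ≠ a'):
  0 + 2 = 2
  0 + 4 = 4
  0 + 9 = 9
  0 + 10 = 10
  2 + 4 = 6
  2 + 9 = 11
  2 + 10 = 12
  4 + 9 = 13
  4 + 10 = 14
  9 + 10 = 19
Collected distinct sums: {2, 4, 6, 9, 10, 11, 12, 13, 14, 19}
|A +̂ A| = 10
(Reference bound: |A +̂ A| ≥ 2|A| - 3 for |A| ≥ 2, with |A| = 5 giving ≥ 7.)

|A +̂ A| = 10


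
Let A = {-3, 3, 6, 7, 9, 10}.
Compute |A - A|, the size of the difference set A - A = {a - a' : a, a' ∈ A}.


A - A = {a - a' : a, a' ∈ A}; |A| = 6.
Bounds: 2|A|-1 ≤ |A - A| ≤ |A|² - |A| + 1, i.e. 11 ≤ |A - A| ≤ 31.
Note: 0 ∈ A - A always (from a - a). The set is symmetric: if d ∈ A - A then -d ∈ A - A.
Enumerate nonzero differences d = a - a' with a > a' (then include -d):
Positive differences: {1, 2, 3, 4, 6, 7, 9, 10, 12, 13}
Full difference set: {0} ∪ (positive diffs) ∪ (negative diffs).
|A - A| = 1 + 2·10 = 21 (matches direct enumeration: 21).

|A - A| = 21


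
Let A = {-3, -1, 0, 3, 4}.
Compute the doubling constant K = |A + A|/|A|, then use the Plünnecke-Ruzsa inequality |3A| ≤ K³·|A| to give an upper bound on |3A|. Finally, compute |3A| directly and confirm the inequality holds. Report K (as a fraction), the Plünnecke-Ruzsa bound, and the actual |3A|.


|A| = 5.
Step 1: Compute A + A by enumerating all 25 pairs.
A + A = {-6, -4, -3, -2, -1, 0, 1, 2, 3, 4, 6, 7, 8}, so |A + A| = 13.
Step 2: Doubling constant K = |A + A|/|A| = 13/5 = 13/5 ≈ 2.6000.
Step 3: Plünnecke-Ruzsa gives |3A| ≤ K³·|A| = (2.6000)³ · 5 ≈ 87.8800.
Step 4: Compute 3A = A + A + A directly by enumerating all triples (a,b,c) ∈ A³; |3A| = 21.
Step 5: Check 21 ≤ 87.8800? Yes ✓.

K = 13/5, Plünnecke-Ruzsa bound K³|A| ≈ 87.8800, |3A| = 21, inequality holds.


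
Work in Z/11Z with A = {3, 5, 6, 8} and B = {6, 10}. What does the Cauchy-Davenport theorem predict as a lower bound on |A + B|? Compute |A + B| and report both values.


Cauchy-Davenport: |A + B| ≥ min(p, |A| + |B| - 1) for A, B nonempty in Z/pZ.
|A| = 4, |B| = 2, p = 11.
CD lower bound = min(11, 4 + 2 - 1) = min(11, 5) = 5.
Compute A + B mod 11 directly:
a = 3: 3+6=9, 3+10=2
a = 5: 5+6=0, 5+10=4
a = 6: 6+6=1, 6+10=5
a = 8: 8+6=3, 8+10=7
A + B = {0, 1, 2, 3, 4, 5, 7, 9}, so |A + B| = 8.
Verify: 8 ≥ 5? Yes ✓.

CD lower bound = 5, actual |A + B| = 8.


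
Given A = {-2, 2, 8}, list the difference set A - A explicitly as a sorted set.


A - A = {a - a' : a, a' ∈ A}.
Compute a - a' for each ordered pair (a, a'):
a = -2: -2--2=0, -2-2=-4, -2-8=-10
a = 2: 2--2=4, 2-2=0, 2-8=-6
a = 8: 8--2=10, 8-2=6, 8-8=0
Collecting distinct values (and noting 0 appears from a-a):
A - A = {-10, -6, -4, 0, 4, 6, 10}
|A - A| = 7

A - A = {-10, -6, -4, 0, 4, 6, 10}


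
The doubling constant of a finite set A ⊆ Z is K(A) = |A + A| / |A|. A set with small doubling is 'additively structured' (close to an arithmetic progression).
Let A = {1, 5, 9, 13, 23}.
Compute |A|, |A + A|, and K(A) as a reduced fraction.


|A| = 5.
Compute A + A by enumerating all 25 pairs.
A + A = {2, 6, 10, 14, 18, 22, 24, 26, 28, 32, 36, 46}, so |A + A| = 12.
K = |A + A| / |A| = 12/5 (already in lowest terms) ≈ 2.4000.
Reference: AP of size 5 gives K = 9/5 ≈ 1.8000; a fully generic set of size 5 gives K ≈ 3.0000.

|A| = 5, |A + A| = 12, K = 12/5.


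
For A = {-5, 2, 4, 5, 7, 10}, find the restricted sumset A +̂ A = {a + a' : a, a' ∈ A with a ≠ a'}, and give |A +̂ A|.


Restricted sumset: A +̂ A = {a + a' : a ∈ A, a' ∈ A, a ≠ a'}.
Equivalently, take A + A and drop any sum 2a that is achievable ONLY as a + a for a ∈ A (i.e. sums representable only with equal summands).
Enumerate pairs (a, a') with a < a' (symmetric, so each unordered pair gives one sum; this covers all a ≠ a'):
  -5 + 2 = -3
  -5 + 4 = -1
  -5 + 5 = 0
  -5 + 7 = 2
  -5 + 10 = 5
  2 + 4 = 6
  2 + 5 = 7
  2 + 7 = 9
  2 + 10 = 12
  4 + 5 = 9
  4 + 7 = 11
  4 + 10 = 14
  5 + 7 = 12
  5 + 10 = 15
  7 + 10 = 17
Collected distinct sums: {-3, -1, 0, 2, 5, 6, 7, 9, 11, 12, 14, 15, 17}
|A +̂ A| = 13
(Reference bound: |A +̂ A| ≥ 2|A| - 3 for |A| ≥ 2, with |A| = 6 giving ≥ 9.)

|A +̂ A| = 13


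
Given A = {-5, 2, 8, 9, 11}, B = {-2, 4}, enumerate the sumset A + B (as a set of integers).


A + B = {a + b : a ∈ A, b ∈ B}.
Enumerate all |A|·|B| = 5·2 = 10 pairs (a, b) and collect distinct sums.
a = -5: -5+-2=-7, -5+4=-1
a = 2: 2+-2=0, 2+4=6
a = 8: 8+-2=6, 8+4=12
a = 9: 9+-2=7, 9+4=13
a = 11: 11+-2=9, 11+4=15
Collecting distinct sums: A + B = {-7, -1, 0, 6, 7, 9, 12, 13, 15}
|A + B| = 9

A + B = {-7, -1, 0, 6, 7, 9, 12, 13, 15}


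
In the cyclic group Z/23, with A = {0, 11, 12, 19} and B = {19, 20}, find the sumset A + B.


Work in Z/23Z: reduce every sum a + b modulo 23.
Enumerate all 8 pairs:
a = 0: 0+19=19, 0+20=20
a = 11: 11+19=7, 11+20=8
a = 12: 12+19=8, 12+20=9
a = 19: 19+19=15, 19+20=16
Distinct residues collected: {7, 8, 9, 15, 16, 19, 20}
|A + B| = 7 (out of 23 total residues).

A + B = {7, 8, 9, 15, 16, 19, 20}


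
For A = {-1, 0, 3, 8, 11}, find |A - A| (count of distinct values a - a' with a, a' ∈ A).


A - A = {a - a' : a, a' ∈ A}; |A| = 5.
Bounds: 2|A|-1 ≤ |A - A| ≤ |A|² - |A| + 1, i.e. 9 ≤ |A - A| ≤ 21.
Note: 0 ∈ A - A always (from a - a). The set is symmetric: if d ∈ A - A then -d ∈ A - A.
Enumerate nonzero differences d = a - a' with a > a' (then include -d):
Positive differences: {1, 3, 4, 5, 8, 9, 11, 12}
Full difference set: {0} ∪ (positive diffs) ∪ (negative diffs).
|A - A| = 1 + 2·8 = 17 (matches direct enumeration: 17).

|A - A| = 17


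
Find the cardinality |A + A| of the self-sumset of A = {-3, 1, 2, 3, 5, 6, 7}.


A + A = {a + a' : a, a' ∈ A}; |A| = 7.
General bounds: 2|A| - 1 ≤ |A + A| ≤ |A|(|A|+1)/2, i.e. 13 ≤ |A + A| ≤ 28.
Lower bound 2|A|-1 is attained iff A is an arithmetic progression.
Enumerate sums a + a' for a ≤ a' (symmetric, so this suffices):
a = -3: -3+-3=-6, -3+1=-2, -3+2=-1, -3+3=0, -3+5=2, -3+6=3, -3+7=4
a = 1: 1+1=2, 1+2=3, 1+3=4, 1+5=6, 1+6=7, 1+7=8
a = 2: 2+2=4, 2+3=5, 2+5=7, 2+6=8, 2+7=9
a = 3: 3+3=6, 3+5=8, 3+6=9, 3+7=10
a = 5: 5+5=10, 5+6=11, 5+7=12
a = 6: 6+6=12, 6+7=13
a = 7: 7+7=14
Distinct sums: {-6, -2, -1, 0, 2, 3, 4, 5, 6, 7, 8, 9, 10, 11, 12, 13, 14}
|A + A| = 17

|A + A| = 17


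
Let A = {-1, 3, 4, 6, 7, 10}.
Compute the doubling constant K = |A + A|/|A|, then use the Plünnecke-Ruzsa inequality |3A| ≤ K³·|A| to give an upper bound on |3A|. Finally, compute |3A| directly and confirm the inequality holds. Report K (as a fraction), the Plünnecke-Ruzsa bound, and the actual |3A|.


|A| = 6.
Step 1: Compute A + A by enumerating all 36 pairs.
A + A = {-2, 2, 3, 5, 6, 7, 8, 9, 10, 11, 12, 13, 14, 16, 17, 20}, so |A + A| = 16.
Step 2: Doubling constant K = |A + A|/|A| = 16/6 = 16/6 ≈ 2.6667.
Step 3: Plünnecke-Ruzsa gives |3A| ≤ K³·|A| = (2.6667)³ · 6 ≈ 113.7778.
Step 4: Compute 3A = A + A + A directly by enumerating all triples (a,b,c) ∈ A³; |3A| = 27.
Step 5: Check 27 ≤ 113.7778? Yes ✓.

K = 16/6, Plünnecke-Ruzsa bound K³|A| ≈ 113.7778, |3A| = 27, inequality holds.


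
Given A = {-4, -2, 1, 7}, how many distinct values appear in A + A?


A + A = {a + a' : a, a' ∈ A}; |A| = 4.
General bounds: 2|A| - 1 ≤ |A + A| ≤ |A|(|A|+1)/2, i.e. 7 ≤ |A + A| ≤ 10.
Lower bound 2|A|-1 is attained iff A is an arithmetic progression.
Enumerate sums a + a' for a ≤ a' (symmetric, so this suffices):
a = -4: -4+-4=-8, -4+-2=-6, -4+1=-3, -4+7=3
a = -2: -2+-2=-4, -2+1=-1, -2+7=5
a = 1: 1+1=2, 1+7=8
a = 7: 7+7=14
Distinct sums: {-8, -6, -4, -3, -1, 2, 3, 5, 8, 14}
|A + A| = 10

|A + A| = 10


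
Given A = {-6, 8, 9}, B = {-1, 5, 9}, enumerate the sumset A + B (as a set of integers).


A + B = {a + b : a ∈ A, b ∈ B}.
Enumerate all |A|·|B| = 3·3 = 9 pairs (a, b) and collect distinct sums.
a = -6: -6+-1=-7, -6+5=-1, -6+9=3
a = 8: 8+-1=7, 8+5=13, 8+9=17
a = 9: 9+-1=8, 9+5=14, 9+9=18
Collecting distinct sums: A + B = {-7, -1, 3, 7, 8, 13, 14, 17, 18}
|A + B| = 9

A + B = {-7, -1, 3, 7, 8, 13, 14, 17, 18}


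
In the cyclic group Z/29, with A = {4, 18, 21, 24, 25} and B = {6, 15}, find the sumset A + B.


Work in Z/29Z: reduce every sum a + b modulo 29.
Enumerate all 10 pairs:
a = 4: 4+6=10, 4+15=19
a = 18: 18+6=24, 18+15=4
a = 21: 21+6=27, 21+15=7
a = 24: 24+6=1, 24+15=10
a = 25: 25+6=2, 25+15=11
Distinct residues collected: {1, 2, 4, 7, 10, 11, 19, 24, 27}
|A + B| = 9 (out of 29 total residues).

A + B = {1, 2, 4, 7, 10, 11, 19, 24, 27}


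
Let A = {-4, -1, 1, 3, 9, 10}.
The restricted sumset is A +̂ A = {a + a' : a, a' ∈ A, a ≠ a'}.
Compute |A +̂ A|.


Restricted sumset: A +̂ A = {a + a' : a ∈ A, a' ∈ A, a ≠ a'}.
Equivalently, take A + A and drop any sum 2a that is achievable ONLY as a + a for a ∈ A (i.e. sums representable only with equal summands).
Enumerate pairs (a, a') with a < a' (symmetric, so each unordered pair gives one sum; this covers all a ≠ a'):
  -4 + -1 = -5
  -4 + 1 = -3
  -4 + 3 = -1
  -4 + 9 = 5
  -4 + 10 = 6
  -1 + 1 = 0
  -1 + 3 = 2
  -1 + 9 = 8
  -1 + 10 = 9
  1 + 3 = 4
  1 + 9 = 10
  1 + 10 = 11
  3 + 9 = 12
  3 + 10 = 13
  9 + 10 = 19
Collected distinct sums: {-5, -3, -1, 0, 2, 4, 5, 6, 8, 9, 10, 11, 12, 13, 19}
|A +̂ A| = 15
(Reference bound: |A +̂ A| ≥ 2|A| - 3 for |A| ≥ 2, with |A| = 6 giving ≥ 9.)

|A +̂ A| = 15


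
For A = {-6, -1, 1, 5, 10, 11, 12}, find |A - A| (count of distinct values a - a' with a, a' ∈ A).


A - A = {a - a' : a, a' ∈ A}; |A| = 7.
Bounds: 2|A|-1 ≤ |A - A| ≤ |A|² - |A| + 1, i.e. 13 ≤ |A - A| ≤ 43.
Note: 0 ∈ A - A always (from a - a). The set is symmetric: if d ∈ A - A then -d ∈ A - A.
Enumerate nonzero differences d = a - a' with a > a' (then include -d):
Positive differences: {1, 2, 4, 5, 6, 7, 9, 10, 11, 12, 13, 16, 17, 18}
Full difference set: {0} ∪ (positive diffs) ∪ (negative diffs).
|A - A| = 1 + 2·14 = 29 (matches direct enumeration: 29).

|A - A| = 29


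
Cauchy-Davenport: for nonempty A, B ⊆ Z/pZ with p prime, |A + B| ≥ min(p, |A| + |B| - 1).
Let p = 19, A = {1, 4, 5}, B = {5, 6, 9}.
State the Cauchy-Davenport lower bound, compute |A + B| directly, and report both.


Cauchy-Davenport: |A + B| ≥ min(p, |A| + |B| - 1) for A, B nonempty in Z/pZ.
|A| = 3, |B| = 3, p = 19.
CD lower bound = min(19, 3 + 3 - 1) = min(19, 5) = 5.
Compute A + B mod 19 directly:
a = 1: 1+5=6, 1+6=7, 1+9=10
a = 4: 4+5=9, 4+6=10, 4+9=13
a = 5: 5+5=10, 5+6=11, 5+9=14
A + B = {6, 7, 9, 10, 11, 13, 14}, so |A + B| = 7.
Verify: 7 ≥ 5? Yes ✓.

CD lower bound = 5, actual |A + B| = 7.


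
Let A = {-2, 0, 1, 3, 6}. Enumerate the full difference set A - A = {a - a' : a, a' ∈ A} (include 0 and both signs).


A - A = {a - a' : a, a' ∈ A}.
Compute a - a' for each ordered pair (a, a'):
a = -2: -2--2=0, -2-0=-2, -2-1=-3, -2-3=-5, -2-6=-8
a = 0: 0--2=2, 0-0=0, 0-1=-1, 0-3=-3, 0-6=-6
a = 1: 1--2=3, 1-0=1, 1-1=0, 1-3=-2, 1-6=-5
a = 3: 3--2=5, 3-0=3, 3-1=2, 3-3=0, 3-6=-3
a = 6: 6--2=8, 6-0=6, 6-1=5, 6-3=3, 6-6=0
Collecting distinct values (and noting 0 appears from a-a):
A - A = {-8, -6, -5, -3, -2, -1, 0, 1, 2, 3, 5, 6, 8}
|A - A| = 13

A - A = {-8, -6, -5, -3, -2, -1, 0, 1, 2, 3, 5, 6, 8}


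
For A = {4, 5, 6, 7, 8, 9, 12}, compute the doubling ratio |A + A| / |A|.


|A| = 7.
Compute A + A by enumerating all 49 pairs.
A + A = {8, 9, 10, 11, 12, 13, 14, 15, 16, 17, 18, 19, 20, 21, 24}, so |A + A| = 15.
K = |A + A| / |A| = 15/7 (already in lowest terms) ≈ 2.1429.
Reference: AP of size 7 gives K = 13/7 ≈ 1.8571; a fully generic set of size 7 gives K ≈ 4.0000.

|A| = 7, |A + A| = 15, K = 15/7.


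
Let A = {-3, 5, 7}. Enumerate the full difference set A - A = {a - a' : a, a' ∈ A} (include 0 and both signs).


A - A = {a - a' : a, a' ∈ A}.
Compute a - a' for each ordered pair (a, a'):
a = -3: -3--3=0, -3-5=-8, -3-7=-10
a = 5: 5--3=8, 5-5=0, 5-7=-2
a = 7: 7--3=10, 7-5=2, 7-7=0
Collecting distinct values (and noting 0 appears from a-a):
A - A = {-10, -8, -2, 0, 2, 8, 10}
|A - A| = 7

A - A = {-10, -8, -2, 0, 2, 8, 10}


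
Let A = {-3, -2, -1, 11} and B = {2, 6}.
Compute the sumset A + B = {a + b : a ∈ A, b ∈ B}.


A + B = {a + b : a ∈ A, b ∈ B}.
Enumerate all |A|·|B| = 4·2 = 8 pairs (a, b) and collect distinct sums.
a = -3: -3+2=-1, -3+6=3
a = -2: -2+2=0, -2+6=4
a = -1: -1+2=1, -1+6=5
a = 11: 11+2=13, 11+6=17
Collecting distinct sums: A + B = {-1, 0, 1, 3, 4, 5, 13, 17}
|A + B| = 8

A + B = {-1, 0, 1, 3, 4, 5, 13, 17}


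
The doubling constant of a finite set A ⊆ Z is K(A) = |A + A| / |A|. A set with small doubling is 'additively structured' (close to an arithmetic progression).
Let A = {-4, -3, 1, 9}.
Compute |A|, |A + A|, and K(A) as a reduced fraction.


|A| = 4.
Compute A + A by enumerating all 16 pairs.
A + A = {-8, -7, -6, -3, -2, 2, 5, 6, 10, 18}, so |A + A| = 10.
K = |A + A| / |A| = 10/4 = 5/2 ≈ 2.5000.
Reference: AP of size 4 gives K = 7/4 ≈ 1.7500; a fully generic set of size 4 gives K ≈ 2.5000.

|A| = 4, |A + A| = 10, K = 10/4 = 5/2.


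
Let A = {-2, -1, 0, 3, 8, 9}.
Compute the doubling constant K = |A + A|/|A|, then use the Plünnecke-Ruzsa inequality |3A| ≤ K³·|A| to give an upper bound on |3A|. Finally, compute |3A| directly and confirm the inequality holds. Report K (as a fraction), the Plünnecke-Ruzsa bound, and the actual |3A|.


|A| = 6.
Step 1: Compute A + A by enumerating all 36 pairs.
A + A = {-4, -3, -2, -1, 0, 1, 2, 3, 6, 7, 8, 9, 11, 12, 16, 17, 18}, so |A + A| = 17.
Step 2: Doubling constant K = |A + A|/|A| = 17/6 = 17/6 ≈ 2.8333.
Step 3: Plünnecke-Ruzsa gives |3A| ≤ K³·|A| = (2.8333)³ · 6 ≈ 136.4722.
Step 4: Compute 3A = A + A + A directly by enumerating all triples (a,b,c) ∈ A³; |3A| = 31.
Step 5: Check 31 ≤ 136.4722? Yes ✓.

K = 17/6, Plünnecke-Ruzsa bound K³|A| ≈ 136.4722, |3A| = 31, inequality holds.


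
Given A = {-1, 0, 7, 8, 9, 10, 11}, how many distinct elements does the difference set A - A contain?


A - A = {a - a' : a, a' ∈ A}; |A| = 7.
Bounds: 2|A|-1 ≤ |A - A| ≤ |A|² - |A| + 1, i.e. 13 ≤ |A - A| ≤ 43.
Note: 0 ∈ A - A always (from a - a). The set is symmetric: if d ∈ A - A then -d ∈ A - A.
Enumerate nonzero differences d = a - a' with a > a' (then include -d):
Positive differences: {1, 2, 3, 4, 7, 8, 9, 10, 11, 12}
Full difference set: {0} ∪ (positive diffs) ∪ (negative diffs).
|A - A| = 1 + 2·10 = 21 (matches direct enumeration: 21).

|A - A| = 21


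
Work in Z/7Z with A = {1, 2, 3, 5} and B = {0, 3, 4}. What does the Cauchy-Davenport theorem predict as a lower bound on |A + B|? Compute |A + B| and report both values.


Cauchy-Davenport: |A + B| ≥ min(p, |A| + |B| - 1) for A, B nonempty in Z/pZ.
|A| = 4, |B| = 3, p = 7.
CD lower bound = min(7, 4 + 3 - 1) = min(7, 6) = 6.
Compute A + B mod 7 directly:
a = 1: 1+0=1, 1+3=4, 1+4=5
a = 2: 2+0=2, 2+3=5, 2+4=6
a = 3: 3+0=3, 3+3=6, 3+4=0
a = 5: 5+0=5, 5+3=1, 5+4=2
A + B = {0, 1, 2, 3, 4, 5, 6}, so |A + B| = 7.
Verify: 7 ≥ 6? Yes ✓.

CD lower bound = 6, actual |A + B| = 7.


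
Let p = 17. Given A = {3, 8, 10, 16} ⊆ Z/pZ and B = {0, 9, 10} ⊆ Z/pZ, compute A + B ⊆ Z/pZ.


Work in Z/17Z: reduce every sum a + b modulo 17.
Enumerate all 12 pairs:
a = 3: 3+0=3, 3+9=12, 3+10=13
a = 8: 8+0=8, 8+9=0, 8+10=1
a = 10: 10+0=10, 10+9=2, 10+10=3
a = 16: 16+0=16, 16+9=8, 16+10=9
Distinct residues collected: {0, 1, 2, 3, 8, 9, 10, 12, 13, 16}
|A + B| = 10 (out of 17 total residues).

A + B = {0, 1, 2, 3, 8, 9, 10, 12, 13, 16}


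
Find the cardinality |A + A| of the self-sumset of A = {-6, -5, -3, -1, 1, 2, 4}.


A + A = {a + a' : a, a' ∈ A}; |A| = 7.
General bounds: 2|A| - 1 ≤ |A + A| ≤ |A|(|A|+1)/2, i.e. 13 ≤ |A + A| ≤ 28.
Lower bound 2|A|-1 is attained iff A is an arithmetic progression.
Enumerate sums a + a' for a ≤ a' (symmetric, so this suffices):
a = -6: -6+-6=-12, -6+-5=-11, -6+-3=-9, -6+-1=-7, -6+1=-5, -6+2=-4, -6+4=-2
a = -5: -5+-5=-10, -5+-3=-8, -5+-1=-6, -5+1=-4, -5+2=-3, -5+4=-1
a = -3: -3+-3=-6, -3+-1=-4, -3+1=-2, -3+2=-1, -3+4=1
a = -1: -1+-1=-2, -1+1=0, -1+2=1, -1+4=3
a = 1: 1+1=2, 1+2=3, 1+4=5
a = 2: 2+2=4, 2+4=6
a = 4: 4+4=8
Distinct sums: {-12, -11, -10, -9, -8, -7, -6, -5, -4, -3, -2, -1, 0, 1, 2, 3, 4, 5, 6, 8}
|A + A| = 20

|A + A| = 20


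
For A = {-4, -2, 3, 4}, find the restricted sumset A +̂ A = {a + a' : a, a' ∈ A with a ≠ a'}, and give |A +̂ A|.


Restricted sumset: A +̂ A = {a + a' : a ∈ A, a' ∈ A, a ≠ a'}.
Equivalently, take A + A and drop any sum 2a that is achievable ONLY as a + a for a ∈ A (i.e. sums representable only with equal summands).
Enumerate pairs (a, a') with a < a' (symmetric, so each unordered pair gives one sum; this covers all a ≠ a'):
  -4 + -2 = -6
  -4 + 3 = -1
  -4 + 4 = 0
  -2 + 3 = 1
  -2 + 4 = 2
  3 + 4 = 7
Collected distinct sums: {-6, -1, 0, 1, 2, 7}
|A +̂ A| = 6
(Reference bound: |A +̂ A| ≥ 2|A| - 3 for |A| ≥ 2, with |A| = 4 giving ≥ 5.)

|A +̂ A| = 6
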